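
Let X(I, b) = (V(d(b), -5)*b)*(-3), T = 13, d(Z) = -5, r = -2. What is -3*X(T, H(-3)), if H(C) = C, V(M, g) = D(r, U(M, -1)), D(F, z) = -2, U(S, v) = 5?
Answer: 54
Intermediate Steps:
V(M, g) = -2
X(I, b) = 6*b (X(I, b) = -2*b*(-3) = 6*b)
-3*X(T, H(-3)) = -18*(-3) = -3*(-18) = 54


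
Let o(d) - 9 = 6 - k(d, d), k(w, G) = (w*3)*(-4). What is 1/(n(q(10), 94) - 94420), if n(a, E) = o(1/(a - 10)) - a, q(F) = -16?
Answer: -13/1227063 ≈ -1.0594e-5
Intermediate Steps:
k(w, G) = -12*w (k(w, G) = (3*w)*(-4) = -12*w)
o(d) = 15 + 12*d (o(d) = 9 + (6 - (-12)*d) = 9 + (6 + 12*d) = 15 + 12*d)
n(a, E) = 15 - a + 12/(-10 + a) (n(a, E) = (15 + 12/(a - 10)) - a = (15 + 12/(-10 + a)) - a = 15 - a + 12/(-10 + a))
1/(n(q(10), 94) - 94420) = 1/((12 + (-10 - 16)*(15 - 1*(-16)))/(-10 - 16) - 94420) = 1/((12 - 26*(15 + 16))/(-26) - 94420) = 1/(-(12 - 26*31)/26 - 94420) = 1/(-(12 - 806)/26 - 94420) = 1/(-1/26*(-794) - 94420) = 1/(397/13 - 94420) = 1/(-1227063/13) = -13/1227063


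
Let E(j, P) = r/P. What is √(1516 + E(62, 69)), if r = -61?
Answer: √7213467/69 ≈ 38.924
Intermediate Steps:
E(j, P) = -61/P
√(1516 + E(62, 69)) = √(1516 - 61/69) = √(104543/69) = √7213467/69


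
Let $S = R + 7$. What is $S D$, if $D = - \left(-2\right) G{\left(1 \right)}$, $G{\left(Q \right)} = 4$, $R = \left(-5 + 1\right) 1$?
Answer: $24$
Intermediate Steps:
$R = -4$ ($R = \left(-4\right) 1 = -4$)
$S = 3$ ($S = -4 + 7 = 3$)
$D = 8$ ($D = - \left(-2\right) 4 = \left(-1\right) \left(-8\right) = 8$)
$S D = 3 \cdot 8 = 24$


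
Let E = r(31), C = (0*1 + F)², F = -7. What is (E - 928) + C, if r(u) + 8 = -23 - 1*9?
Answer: -919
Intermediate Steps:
r(u) = -40 (r(u) = -8 + (-23 - 1*9) = -8 + (-23 - 9) = -8 - 32 = -40)
C = 49 (C = (0*1 - 7)² = (0 - 7)² = (-7)² = 49)
E = -40
(E - 928) + C = (-40 - 928) + 49 = -968 + 49 = -919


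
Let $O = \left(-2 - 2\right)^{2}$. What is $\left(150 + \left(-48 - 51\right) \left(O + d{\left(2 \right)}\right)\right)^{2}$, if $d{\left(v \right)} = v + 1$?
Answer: $2996361$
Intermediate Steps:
$O = 16$ ($O = \left(-4\right)^{2} = 16$)
$d{\left(v \right)} = 1 + v$
$\left(150 + \left(-48 - 51\right) \left(O + d{\left(2 \right)}\right)\right)^{2} = \left(150 + \left(-48 - 51\right) \left(16 + \left(1 + 2\right)\right)\right)^{2} = \left(150 - 99 \left(16 + 3\right)\right)^{2} = \left(150 - 1881\right)^{2} = \left(-1731\right)^{2} = 2996361$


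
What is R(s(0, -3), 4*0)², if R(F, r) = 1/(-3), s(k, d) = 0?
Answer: ⅑ ≈ 0.11111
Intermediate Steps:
R(F, r) = -⅓
R(s(0, -3), 4*0)² = (-⅓)² = ⅑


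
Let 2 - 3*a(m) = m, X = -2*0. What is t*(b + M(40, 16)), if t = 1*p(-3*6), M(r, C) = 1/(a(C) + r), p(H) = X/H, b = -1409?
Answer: 0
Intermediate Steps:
X = 0
a(m) = 2/3 - m/3
p(H) = 0 (p(H) = 0/H = 0)
M(r, C) = 1/(2/3 + r - C/3) (M(r, C) = 1/((2/3 - C/3) + r) = 1/(2/3 + r - C/3))
t = 0 (t = 1*0 = 0)
t*(b + M(40, 16)) = 0*(-1409 + 3/(2 - 1*16 + 3*40)) = 0*(-1409 + 3/(2 - 16 + 120)) = 0*(-1409 + 3/106) = 0*(-149351/106) = 0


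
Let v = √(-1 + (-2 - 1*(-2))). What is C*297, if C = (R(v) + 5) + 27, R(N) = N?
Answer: 9504 + 297*I ≈ 9504.0 + 297.0*I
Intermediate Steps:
v = I (v = √(-1 + (-2 + 2)) = √(-1 + 0) = √(-1) = I ≈ 1.0*I)
C = 32 + I (C = (I + 5) + 27 = (5 + I) + 27 = 32 + I ≈ 32.0 + 1.0*I)
C*297 = (32 + I)*297 = 9504 + 297*I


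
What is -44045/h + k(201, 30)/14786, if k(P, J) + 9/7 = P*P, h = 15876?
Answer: -4931753/117371268 ≈ -0.042018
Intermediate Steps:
k(P, J) = -9/7 + P**2 (k(P, J) = -9/7 + P*P = -9/7 + P**2)
-44045/h + k(201, 30)/14786 = -44045/15876 + (-9/7 + 201**2)/14786 = -44045*1/15876 + (-9/7 + 40401)*(1/14786) = -44045/15876 + (282798/7)*(1/14786) = -44045/15876 + 141399/51751 = -4931753/117371268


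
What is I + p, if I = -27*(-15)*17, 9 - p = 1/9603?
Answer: 66203081/9603 ≈ 6894.0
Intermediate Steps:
p = 86426/9603 (p = 9 - 1/9603 = 86426/9603 ≈ 8.9999)
I = 6885 (I = 405*17 = 6885)
I + p = 6885 + 86426/9603 = 66203081/9603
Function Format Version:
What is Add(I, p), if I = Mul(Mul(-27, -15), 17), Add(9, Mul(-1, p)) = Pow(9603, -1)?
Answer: Rational(66203081, 9603) ≈ 6894.0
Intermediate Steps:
p = Rational(86426, 9603) (p = Add(9, Mul(-1, Pow(9603, -1))) = Add(9, Mul(-1, Rational(1, 9603))) = Add(9, Rational(-1, 9603)) = Rational(86426, 9603) ≈ 8.9999)
I = 6885 (I = Mul(405, 17) = 6885)
Add(I, p) = Add(6885, Rational(86426, 9603)) = Rational(66203081, 9603)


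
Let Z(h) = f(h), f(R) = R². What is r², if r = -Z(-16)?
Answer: 65536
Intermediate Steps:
Z(h) = h²
r = -256 (r = -1*(-16)² = -1*256 = -256)
r² = (-256)² = 65536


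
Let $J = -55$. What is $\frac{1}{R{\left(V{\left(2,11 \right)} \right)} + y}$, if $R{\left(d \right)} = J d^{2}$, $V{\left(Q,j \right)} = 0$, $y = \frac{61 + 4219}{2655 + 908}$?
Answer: $\frac{3563}{4280} \approx 0.83248$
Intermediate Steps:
$y = \frac{4280}{3563} \approx 1.2012$
$R{\left(d \right)} = - 55 d^{2}$
$\frac{1}{R{\left(V{\left(2,11 \right)} \right)} + y} = \frac{1}{- 55 \cdot 0^{2} + \frac{4280}{3563}} = \frac{1}{\left(-55\right) 0 + \frac{4280}{3563}} = \frac{1}{0 + \frac{4280}{3563}} = \frac{1}{\frac{4280}{3563}} = \frac{3563}{4280}$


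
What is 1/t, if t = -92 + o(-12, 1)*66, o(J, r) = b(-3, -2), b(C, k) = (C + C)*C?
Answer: 1/1096 ≈ 0.00091241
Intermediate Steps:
b(C, k) = 2*C**2 (b(C, k) = (2*C)*C = 2*C**2)
o(J, r) = 18 (o(J, r) = 2*(-3)**2 = 2*9 = 18)
t = 1096 (t = -92 + 18*66 = -92 + 1188 = 1096)
1/t = 1/1096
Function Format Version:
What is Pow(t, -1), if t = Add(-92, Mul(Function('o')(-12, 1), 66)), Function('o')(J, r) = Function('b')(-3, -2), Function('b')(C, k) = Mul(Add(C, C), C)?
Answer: Rational(1, 1096) ≈ 0.00091241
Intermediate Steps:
Function('b')(C, k) = Mul(2, Pow(C, 2)) (Function('b')(C, k) = Mul(Mul(2, C), C) = Mul(2, Pow(C, 2)))
Function('o')(J, r) = 18 (Function('o')(J, r) = Mul(2, Pow(-3, 2)) = Mul(2, 9) = 18)
t = 1096 (t = Add(-92, Mul(18, 66)) = Add(-92, 1188) = 1096)
Pow(t, -1) = Pow(1096, -1) = Rational(1, 1096)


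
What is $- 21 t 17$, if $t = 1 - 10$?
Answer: $3213$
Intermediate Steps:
$t = -9$
$- 21 t 17 = - 21 \left(-9\right) 17 = - \left(-189\right) 17 = \left(-1\right) \left(-3213\right) = 3213$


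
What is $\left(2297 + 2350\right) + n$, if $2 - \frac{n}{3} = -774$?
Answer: $6975$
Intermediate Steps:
$n = 2328$ ($n = 6 - -2322 = 6 + 2322 = 2328$)
$\left(2297 + 2350\right) + n = \left(2297 + 2350\right) + 2328 = 4647 + 2328 = 6975$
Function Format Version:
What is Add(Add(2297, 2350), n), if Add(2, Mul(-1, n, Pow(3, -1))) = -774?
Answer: 6975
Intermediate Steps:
n = 2328 (n = Add(6, Mul(-3, -774)) = Add(6, 2322) = 2328)
Add(Add(2297, 2350), n) = Add(Add(2297, 2350), 2328) = Add(4647, 2328) = 6975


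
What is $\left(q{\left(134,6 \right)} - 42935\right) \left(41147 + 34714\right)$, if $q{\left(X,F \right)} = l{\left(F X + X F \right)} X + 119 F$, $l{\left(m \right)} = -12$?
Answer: $-3324911769$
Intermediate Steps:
$q{\left(X,F \right)} = - 12 X + 119 F$
$\left(q{\left(134,6 \right)} - 42935\right) \left(41147 + 34714\right) = \left(\left(\left(-12\right) 134 + 119 \cdot 6\right) - 42935\right) \left(41147 + 34714\right) = \left(\left(-1608 + 714\right) - 42935\right) 75861 = \left(-894 - 42935\right) 75861 = \left(-43829\right) 75861 = -3324911769$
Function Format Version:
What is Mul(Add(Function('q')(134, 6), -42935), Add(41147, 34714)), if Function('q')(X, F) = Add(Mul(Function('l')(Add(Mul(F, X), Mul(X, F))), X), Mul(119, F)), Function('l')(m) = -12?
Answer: -3324911769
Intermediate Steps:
Function('q')(X, F) = Add(Mul(-12, X), Mul(119, F))
Mul(Add(Function('q')(134, 6), -42935), Add(41147, 34714)) = Mul(Add(Add(Mul(-12, 134), Mul(119, 6)), -42935), Add(41147, 34714)) = Mul(Add(Add(-1608, 714), -42935), 75861) = Mul(Add(-894, -42935), 75861) = Mul(-43829, 75861) = -3324911769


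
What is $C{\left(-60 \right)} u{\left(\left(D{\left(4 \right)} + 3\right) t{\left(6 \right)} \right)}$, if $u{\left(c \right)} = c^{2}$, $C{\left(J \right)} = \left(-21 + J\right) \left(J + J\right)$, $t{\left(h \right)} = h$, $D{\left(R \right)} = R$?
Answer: $17146080$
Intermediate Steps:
$C{\left(J \right)} = 2 J \left(-21 + J\right)$ ($C{\left(J \right)} = \left(-21 + J\right) 2 J = 2 J \left(-21 + J\right)$)
$C{\left(-60 \right)} u{\left(\left(D{\left(4 \right)} + 3\right) t{\left(6 \right)} \right)} = 2 \left(-60\right) \left(-21 - 60\right) \left(\left(4 + 3\right) 6\right)^{2} = 2 \left(-60\right) \left(-81\right) \left(7 \cdot 6\right)^{2} = 9720 \cdot 42^{2} = 9720 \cdot 1764 = 17146080$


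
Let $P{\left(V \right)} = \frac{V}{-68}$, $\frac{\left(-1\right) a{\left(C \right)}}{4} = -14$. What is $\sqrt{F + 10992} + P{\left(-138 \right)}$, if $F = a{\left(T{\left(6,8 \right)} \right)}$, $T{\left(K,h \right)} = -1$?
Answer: $\frac{69}{34} + 2 \sqrt{2762} \approx 107.14$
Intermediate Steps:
$a{\left(C \right)} = 56$ ($a{\left(C \right)} = \left(-4\right) \left(-14\right) = 56$)
$F = 56$
$P{\left(V \right)} = - \frac{V}{68}$ ($P{\left(V \right)} = V \left(- \frac{1}{68}\right) = - \frac{V}{68}$)
$\sqrt{F + 10992} + P{\left(-138 \right)} = \sqrt{56 + 10992} - - \frac{69}{34} = \sqrt{11048} + \frac{69}{34} = 2 \sqrt{2762} + \frac{69}{34} = \frac{69}{34} + 2 \sqrt{2762}$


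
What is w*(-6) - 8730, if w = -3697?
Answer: 13452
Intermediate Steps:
w*(-6) - 8730 = -3697*(-6) - 8730 = 22182 - 8730 = 13452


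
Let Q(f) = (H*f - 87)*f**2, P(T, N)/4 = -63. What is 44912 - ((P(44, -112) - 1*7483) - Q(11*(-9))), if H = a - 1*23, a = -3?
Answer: 24427734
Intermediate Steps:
H = -26 (H = -3 - 1*23 = -3 - 23 = -26)
P(T, N) = -252 (P(T, N) = 4*(-63) = -252)
Q(f) = f**2*(-87 - 26*f) (Q(f) = (-26*f - 87)*f**2 = (-87 - 26*f)*f**2 = f**2*(-87 - 26*f))
44912 - ((P(44, -112) - 1*7483) - Q(11*(-9))) = 44912 - ((-252 - 1*7483) - (11*(-9))**2*(-87 - 286*(-9))) = 44912 - ((-252 - 7483) - (-99)**2*(-87 - 26*(-99))) = 44912 - (-7735 - 9801*(-87 + 2574)) = 44912 - (-7735 - 9801*2487) = 44912 - (-7735 - 1*24375087) = 44912 - (-7735 - 24375087) = 44912 - 1*(-24382822) = 44912 + 24382822 = 24427734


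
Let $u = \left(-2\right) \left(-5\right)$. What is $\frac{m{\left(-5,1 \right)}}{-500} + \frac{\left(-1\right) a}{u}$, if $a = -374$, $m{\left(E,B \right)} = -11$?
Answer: $\frac{18711}{500} \approx 37.422$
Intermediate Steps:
$u = 10$
$\frac{m{\left(-5,1 \right)}}{-500} + \frac{\left(-1\right) a}{u} = - \frac{11}{-500} + \frac{\left(-1\right) \left(-374\right)}{10} = \left(-11\right) \left(- \frac{1}{500}\right) + 374 \cdot \frac{1}{10} = \frac{11}{500} + \frac{187}{5} = \frac{18711}{500}$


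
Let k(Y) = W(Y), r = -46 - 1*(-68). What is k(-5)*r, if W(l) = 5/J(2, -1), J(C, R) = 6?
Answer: 55/3 ≈ 18.333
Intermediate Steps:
r = 22 (r = -46 + 68 = 22)
W(l) = ⅚ (W(l) = 5/6 = 5*(⅙) = ⅚)
k(Y) = ⅚
k(-5)*r = (⅚)*22 = 55/3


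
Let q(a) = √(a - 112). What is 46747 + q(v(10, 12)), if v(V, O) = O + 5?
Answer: 46747 + I*√95 ≈ 46747.0 + 9.7468*I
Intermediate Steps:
v(V, O) = 5 + O
q(a) = √(-112 + a)
46747 + q(v(10, 12)) = 46747 + √(-112 + (5 + 12)) = 46747 + √(-112 + 17) = 46747 + √(-95) = 46747 + I*√95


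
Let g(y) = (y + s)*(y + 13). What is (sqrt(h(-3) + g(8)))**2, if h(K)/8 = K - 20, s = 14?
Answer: 278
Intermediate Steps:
h(K) = -160 + 8*K (h(K) = 8*(K - 20) = 8*(-20 + K) = -160 + 8*K)
g(y) = (13 + y)*(14 + y) (g(y) = (y + 14)*(y + 13) = (14 + y)*(13 + y) = (13 + y)*(14 + y))
(sqrt(h(-3) + g(8)))**2 = (sqrt((-160 + 8*(-3)) + (182 + 8**2 + 27*8)))**2 = (sqrt((-160 - 24) + (182 + 64 + 216)))**2 = (sqrt(-184 + 462))**2 = (sqrt(278))**2 = 278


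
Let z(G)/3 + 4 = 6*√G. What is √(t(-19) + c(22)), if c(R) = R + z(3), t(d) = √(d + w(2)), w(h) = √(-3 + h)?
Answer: √(10 + √(-19 + I) + 18*√3) ≈ 6.4348 + 0.33882*I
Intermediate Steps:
z(G) = -12 + 18*√G (z(G) = -12 + 3*(6*√G) = -12 + 18*√G)
t(d) = √(I + d) (t(d) = √(d + √(-3 + 2)) = √(d + √(-1)) = √(d + I) = √(I + d))
c(R) = -12 + R + 18*√3 (c(R) = R + (-12 + 18*√3) = -12 + R + 18*√3)
√(t(-19) + c(22)) = √(√(I - 19) + (-12 + 22 + 18*√3)) = √(√(-19 + I) + (10 + 18*√3)) = √(10 + √(-19 + I) + 18*√3)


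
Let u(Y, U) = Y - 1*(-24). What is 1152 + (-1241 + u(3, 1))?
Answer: -62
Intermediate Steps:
u(Y, U) = 24 + Y (u(Y, U) = Y + 24 = 24 + Y)
1152 + (-1241 + u(3, 1)) = 1152 + (-1241 + (24 + 3)) = 1152 + (-1241 + 27) = 1152 - 1214 = -62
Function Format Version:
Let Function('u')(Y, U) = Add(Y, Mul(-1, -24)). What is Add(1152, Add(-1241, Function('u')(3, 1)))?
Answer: -62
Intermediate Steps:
Function('u')(Y, U) = Add(24, Y) (Function('u')(Y, U) = Add(Y, 24) = Add(24, Y))
Add(1152, Add(-1241, Function('u')(3, 1))) = Add(1152, Add(-1241, Add(24, 3))) = Add(1152, Add(-1241, 27)) = Add(1152, -1214) = -62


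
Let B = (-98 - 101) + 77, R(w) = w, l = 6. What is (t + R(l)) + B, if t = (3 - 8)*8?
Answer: -156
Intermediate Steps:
t = -40 (t = -5*8 = -40)
B = -122 (B = -199 + 77 = -122)
(t + R(l)) + B = (-40 + 6) - 122 = -34 - 122 = -156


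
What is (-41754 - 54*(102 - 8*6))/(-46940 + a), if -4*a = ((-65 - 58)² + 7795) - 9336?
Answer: 14890/16779 ≈ 0.88742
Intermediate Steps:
a = -3397 (a = -(((-65 - 58)² + 7795) - 9336)/4 = -(((-123)² + 7795) - 9336)/4 = -((15129 + 7795) - 9336)/4 = -(22924 - 9336)/4 = -¼*13588 = -3397)
(-41754 - 54*(102 - 8*6))/(-46940 + a) = (-41754 - 54*(102 - 8*6))/(-46940 - 3397) = (-41754 - 54*(102 - 48))/(-50337) = (-41754 - 54*54)*(-1/50337) = (-41754 - 2916)*(-1/50337) = -44670*(-1/50337) = 14890/16779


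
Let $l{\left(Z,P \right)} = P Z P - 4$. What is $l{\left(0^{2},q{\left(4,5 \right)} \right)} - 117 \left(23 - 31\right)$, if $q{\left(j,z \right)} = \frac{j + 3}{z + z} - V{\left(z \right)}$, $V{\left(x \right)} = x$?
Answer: $932$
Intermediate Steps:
$q{\left(j,z \right)} = - z + \frac{3 + j}{2 z}$ ($q{\left(j,z \right)} = \frac{j + 3}{z + z} - z = \frac{3 + j}{2 z} - z = - z + \frac{3 + j}{2 z}$)
$l{\left(Z,P \right)} = -4 + Z P^{2}$ ($l{\left(Z,P \right)} = Z P^{2} - 4 = -4 + Z P^{2}$)
$l{\left(0^{2},q{\left(4,5 \right)} \right)} - 117 \left(23 - 31\right) = \left(-4 + 0^{2} \left(\frac{3 + 4 - 2 \cdot 5^{2}}{2 \cdot 5}\right)^{2}\right) - 117 \left(23 - 31\right) = \left(-4 + 0 \left(\frac{1}{2} \cdot \frac{1}{5} \left(3 + 4 - 50\right)\right)^{2}\right) - -936 = \left(-4 + 0 \left(\frac{1}{2} \cdot \frac{1}{5} \left(3 + 4 - 50\right)\right)^{2}\right) + 936 = \left(-4 + 0 \left(\frac{1}{2} \cdot \frac{1}{5} \left(-43\right)\right)^{2}\right) + 936 = \left(-4 + 0 \left(- \frac{43}{10}\right)^{2}\right) + 936 = \left(-4 + 0 \cdot \frac{1849}{100}\right) + 936 = \left(-4 + 0\right) + 936 = -4 + 936 = 932$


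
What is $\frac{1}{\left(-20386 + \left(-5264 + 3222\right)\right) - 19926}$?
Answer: $- \frac{1}{42354} \approx -2.3611 \cdot 10^{-5}$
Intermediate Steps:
$\frac{1}{\left(-20386 + \left(-5264 + 3222\right)\right) - 19926} = \frac{1}{\left(-20386 - 2042\right) - 19926} = \frac{1}{-22428 - 19926} = \frac{1}{-42354} = - \frac{1}{42354}$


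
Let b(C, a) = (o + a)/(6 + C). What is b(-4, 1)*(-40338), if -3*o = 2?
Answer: -6723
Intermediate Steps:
o = -⅔ (o = -⅓*2 = -⅔ ≈ -0.66667)
b(C, a) = (-⅔ + a)/(6 + C)
b(-4, 1)*(-40338) = ((-⅔ + 1)/(6 - 4))*(-40338) = ((⅓)/2)*(-40338) = ((½)*(⅓))*(-40338) = (⅙)*(-40338) = -6723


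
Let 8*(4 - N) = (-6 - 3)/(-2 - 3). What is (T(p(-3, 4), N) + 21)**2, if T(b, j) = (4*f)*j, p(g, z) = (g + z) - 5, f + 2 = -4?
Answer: 121104/25 ≈ 4844.2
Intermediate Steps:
f = -6 (f = -2 - 4 = -6)
p(g, z) = -5 + g + z
N = 151/40 (N = 4 - (-6 - 3)/(8*(-2 - 3)) = 4 - (-9)/(8*(-5)) = 4 - (-9)*(-1)/(8*5) = 4 - 1/8*9/5 = 4 - 9/40 = 151/40 ≈ 3.7750)
T(b, j) = -24*j (T(b, j) = (4*(-6))*j = -24*j)
(T(p(-3, 4), N) + 21)**2 = (-24*151/40 + 21)**2 = (-453/5 + 21)**2 = (-348/5)**2 = 121104/25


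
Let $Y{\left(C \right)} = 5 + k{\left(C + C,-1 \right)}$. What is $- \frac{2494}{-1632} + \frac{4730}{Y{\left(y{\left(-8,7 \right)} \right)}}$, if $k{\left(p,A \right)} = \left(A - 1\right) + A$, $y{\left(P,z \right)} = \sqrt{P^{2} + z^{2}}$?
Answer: $\frac{1931087}{816} \approx 2366.5$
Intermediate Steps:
$k{\left(p,A \right)} = -1 + 2 A$ ($k{\left(p,A \right)} = \left(-1 + A\right) + A = -1 + 2 A$)
$Y{\left(C \right)} = 2$ ($Y{\left(C \right)} = 5 + \left(-1 + 2 \left(-1\right)\right) = 5 - 3 = 2$)
$- \frac{2494}{-1632} + \frac{4730}{Y{\left(y{\left(-8,7 \right)} \right)}} = - \frac{2494}{-1632} + \frac{4730}{2} = \left(-2494\right) \left(- \frac{1}{1632}\right) + 4730 \cdot \frac{1}{2} = \frac{1247}{816} + 2365 = \frac{1931087}{816}$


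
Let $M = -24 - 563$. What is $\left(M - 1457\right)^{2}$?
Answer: $4177936$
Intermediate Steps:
$M = -587$ ($M = -24 - 563 = -587$)
$\left(M - 1457\right)^{2} = \left(-587 - 1457\right)^{2} = \left(-2044\right)^{2} = 4177936$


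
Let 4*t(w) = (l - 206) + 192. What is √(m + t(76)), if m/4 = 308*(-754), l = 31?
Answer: 3*I*√412855/2 ≈ 963.81*I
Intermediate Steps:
t(w) = 17/4 (t(w) = ((31 - 206) + 192)/4 = (-175 + 192)/4 = (¼)*17 = 17/4)
m = -928928 (m = 4*(308*(-754)) = 4*(-232232) = -928928)
√(m + t(76)) = √(-928928 + 17/4) = √(-3715695/4) = 3*I*√412855/2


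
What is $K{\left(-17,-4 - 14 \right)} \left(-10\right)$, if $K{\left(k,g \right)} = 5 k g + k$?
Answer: $-15130$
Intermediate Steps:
$K{\left(k,g \right)} = k + 5 g k$ ($K{\left(k,g \right)} = 5 g k + k = k + 5 g k$)
$K{\left(-17,-4 - 14 \right)} \left(-10\right) = - 17 \left(1 + 5 \left(-4 - 14\right)\right) \left(-10\right) = - 17 \left(1 + 5 \left(-18\right)\right) \left(-10\right) = - 17 \left(1 - 90\right) \left(-10\right) = \left(-17\right) \left(-89\right) \left(-10\right) = 1513 \left(-10\right) = -15130$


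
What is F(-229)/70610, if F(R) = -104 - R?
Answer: 25/14122 ≈ 0.0017703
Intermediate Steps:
F(-229)/70610 = (-104 - 1*(-229))/70610 = (-104 + 229)*(1/70610) = 125*(1/70610) = 25/14122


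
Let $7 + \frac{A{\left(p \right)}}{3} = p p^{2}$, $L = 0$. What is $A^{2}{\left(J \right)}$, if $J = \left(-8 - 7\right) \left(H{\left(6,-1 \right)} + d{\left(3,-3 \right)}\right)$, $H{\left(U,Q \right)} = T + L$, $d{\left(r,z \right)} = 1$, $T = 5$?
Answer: $4783060854441$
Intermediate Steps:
$H{\left(U,Q \right)} = 5$ ($H{\left(U,Q \right)} = 5 + 0 = 5$)
$J = -90$ ($J = \left(-8 - 7\right) \left(5 + 1\right) = \left(-15\right) 6 = -90$)
$A{\left(p \right)} = -21 + 3 p^{3}$ ($A{\left(p \right)} = -21 + 3 p p^{2} = -21 + 3 p^{3}$)
$A^{2}{\left(J \right)} = \left(-21 + 3 \left(-90\right)^{3}\right)^{2} = \left(-21 + 3 \left(-729000\right)\right)^{2} = \left(-21 - 2187000\right)^{2} = \left(-2187021\right)^{2} = 4783060854441$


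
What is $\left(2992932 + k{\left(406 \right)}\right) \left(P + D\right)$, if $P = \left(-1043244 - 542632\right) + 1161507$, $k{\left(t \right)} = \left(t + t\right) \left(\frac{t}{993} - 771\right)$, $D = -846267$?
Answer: $- \frac{2986809728241632}{993} \approx -3.0079 \cdot 10^{12}$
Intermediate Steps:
$k{\left(t \right)} = 2 t \left(-771 + \frac{t}{993}\right)$ ($k{\left(t \right)} = 2 t \left(t \frac{1}{993} - 771\right) = 2 t \left(\frac{t}{993} - 771\right) = 2 t \left(-771 + \frac{t}{993}\right)$)
$P = -424369$ ($P = -1585876 + 1161507 = -424369$)
$\left(2992932 + k{\left(406 \right)}\right) \left(P + D\right) = \left(2992932 + \frac{2}{993} \cdot 406 \left(-765603 + 406\right)\right) \left(-424369 - 846267\right) = \left(2992932 + \frac{2}{993} \cdot 406 \left(-765197\right)\right) \left(-1270636\right) = \left(2992932 - \frac{621339964}{993}\right) \left(-1270636\right) = \frac{2350641512}{993} \left(-1270636\right) = - \frac{2986809728241632}{993}$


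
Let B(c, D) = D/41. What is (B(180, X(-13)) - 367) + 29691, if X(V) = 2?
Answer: 1202286/41 ≈ 29324.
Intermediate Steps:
B(c, D) = D/41 (B(c, D) = D*(1/41) = D/41)
(B(180, X(-13)) - 367) + 29691 = ((1/41)*2 - 367) + 29691 = (2/41 - 367) + 29691 = -15045/41 + 29691 = 1202286/41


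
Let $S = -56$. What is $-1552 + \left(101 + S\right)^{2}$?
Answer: $473$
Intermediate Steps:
$-1552 + \left(101 + S\right)^{2} = -1552 + \left(101 - 56\right)^{2} = -1552 + 45^{2} = -1552 + 2025 = 473$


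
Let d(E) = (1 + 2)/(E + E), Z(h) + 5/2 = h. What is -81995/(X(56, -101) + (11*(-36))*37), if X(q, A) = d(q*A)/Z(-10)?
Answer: 11594093000/2071792797 ≈ 5.5962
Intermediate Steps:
Z(h) = -5/2 + h
d(E) = 3/(2*E) (d(E) = 3/((2*E)) = 3*(1/(2*E)) = 3/(2*E))
X(q, A) = -3/(25*A*q) (X(q, A) = (3/(2*((q*A))))/(-5/2 - 10) = (3/(2*((A*q))))/(-25/2) = (3*(1/(A*q))/2)*(-2/25) = (3/(2*A*q))*(-2/25) = -3/(25*A*q))
-81995/(X(56, -101) + (11*(-36))*37) = -81995/(-3/25/(-101*56) + (11*(-36))*37) = -81995/(-3/25*(-1/101)*1/56 - 396*37) = -81995/(3/141400 - 14652) = -81995/(-2071792797/141400) = -81995*(-141400/2071792797) = 11594093000/2071792797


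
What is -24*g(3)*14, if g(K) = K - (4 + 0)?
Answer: 336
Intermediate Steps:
g(K) = -4 + K (g(K) = K - 1*4 = K - 4 = -4 + K)
-24*g(3)*14 = -24*(-4 + 3)*14 = -24*(-1)*14 = 24*14 = 336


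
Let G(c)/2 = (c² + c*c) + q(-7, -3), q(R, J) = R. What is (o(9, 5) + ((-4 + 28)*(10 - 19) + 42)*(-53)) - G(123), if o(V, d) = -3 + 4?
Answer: -51279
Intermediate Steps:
o(V, d) = 1
G(c) = -14 + 4*c² (G(c) = 2*((c² + c*c) - 7) = 2*((c² + c²) - 7) = 2*(2*c² - 7) = 2*(-7 + 2*c²) = -14 + 4*c²)
(o(9, 5) + ((-4 + 28)*(10 - 19) + 42)*(-53)) - G(123) = (1 + ((-4 + 28)*(10 - 19) + 42)*(-53)) - (-14 + 4*123²) = (1 + (24*(-9) + 42)*(-53)) - (-14 + 4*15129) = (1 + (-216 + 42)*(-53)) - (-14 + 60516) = (1 - 174*(-53)) - 1*60502 = (1 + 9222) - 60502 = 9223 - 60502 = -51279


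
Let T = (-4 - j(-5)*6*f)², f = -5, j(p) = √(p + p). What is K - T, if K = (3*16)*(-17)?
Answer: 8168 + 240*I*√10 ≈ 8168.0 + 758.95*I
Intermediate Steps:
j(p) = √2*√p (j(p) = √(2*p) = √2*√p)
K = -816 (K = 48*(-17) = -816)
T = (-4 + 30*I*√10)² (T = (-4 - (√2*√(-5))*6*(-5))² = (-4 - (√2*(I*√5))*6*(-5))² = (-4 - (I*√10)*6*(-5))² = (-4 - 6*I*√10*(-5))² = (-4 - (-30)*I*√10)² = (-4 + 30*I*√10)² ≈ -8984.0 - 758.95*I)
K - T = -816 - (-8984 - 240*I*√10) = -816 + (8984 + 240*I*√10) = 8168 + 240*I*√10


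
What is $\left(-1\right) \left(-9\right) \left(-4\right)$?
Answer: $-36$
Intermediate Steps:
$\left(-1\right) \left(-9\right) \left(-4\right) = 9 \left(-4\right) = -36$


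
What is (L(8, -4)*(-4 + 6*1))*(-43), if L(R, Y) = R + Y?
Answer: -344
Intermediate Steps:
(L(8, -4)*(-4 + 6*1))*(-43) = ((8 - 4)*(-4 + 6*1))*(-43) = (4*(-4 + 6))*(-43) = (4*2)*(-43) = 8*(-43) = -344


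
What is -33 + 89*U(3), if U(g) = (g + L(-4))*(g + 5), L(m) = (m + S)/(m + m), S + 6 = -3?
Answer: 3260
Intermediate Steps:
S = -9 (S = -6 - 3 = -9)
L(m) = (-9 + m)/(2*m) (L(m) = (m - 9)/(m + m) = (-9 + m)/((2*m)) = (-9 + m)*(1/(2*m)) = (-9 + m)/(2*m))
U(g) = (5 + g)*(13/8 + g) (U(g) = (g + (1/2)*(-9 - 4)/(-4))*(g + 5) = (g + (1/2)*(-1/4)*(-13))*(5 + g) = (g + 13/8)*(5 + g) = (13/8 + g)*(5 + g) = (5 + g)*(13/8 + g))
-33 + 89*U(3) = -33 + 89*(65/8 + 3**2 + (53/8)*3) = -33 + 89*(65/8 + 9 + 159/8) = -33 + 89*37 = -33 + 3293 = 3260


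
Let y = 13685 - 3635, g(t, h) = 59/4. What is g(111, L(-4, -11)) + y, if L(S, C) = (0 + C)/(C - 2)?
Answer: 40259/4 ≈ 10065.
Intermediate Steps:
L(S, C) = C/(-2 + C)
g(t, h) = 59/4 (g(t, h) = 59*(¼) = 59/4)
y = 10050
g(111, L(-4, -11)) + y = 59/4 + 10050 = 40259/4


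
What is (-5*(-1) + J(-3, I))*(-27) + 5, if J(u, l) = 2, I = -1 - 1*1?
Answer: -184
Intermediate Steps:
I = -2 (I = -1 - 1 = -2)
(-5*(-1) + J(-3, I))*(-27) + 5 = (-5*(-1) + 2)*(-27) + 5 = (5 + 2)*(-27) + 5 = 7*(-27) + 5 = -189 + 5 = -184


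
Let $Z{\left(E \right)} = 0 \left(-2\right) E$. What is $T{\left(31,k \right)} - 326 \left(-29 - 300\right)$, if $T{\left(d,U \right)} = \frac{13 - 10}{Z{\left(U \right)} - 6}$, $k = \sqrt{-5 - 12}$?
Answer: $\frac{214507}{2} \approx 1.0725 \cdot 10^{5}$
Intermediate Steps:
$k = i \sqrt{17}$ ($k = \sqrt{-17} = i \sqrt{17} \approx 4.1231 i$)
$Z{\left(E \right)} = 0$ ($Z{\left(E \right)} = 0 E = 0$)
$T{\left(d,U \right)} = - \frac{1}{2}$ ($T{\left(d,U \right)} = \frac{13 - 10}{0 - 6} = \frac{3}{-6} = 3 \left(- \frac{1}{6}\right) = - \frac{1}{2}$)
$T{\left(31,k \right)} - 326 \left(-29 - 300\right) = - \frac{1}{2} - 326 \left(-29 - 300\right) = - \frac{1}{2} - -107254 = - \frac{1}{2} + 107254 = \frac{214507}{2}$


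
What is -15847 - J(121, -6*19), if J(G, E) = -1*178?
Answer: -15669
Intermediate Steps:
J(G, E) = -178
-15847 - J(121, -6*19) = -15847 - 1*(-178) = -15847 + 178 = -15669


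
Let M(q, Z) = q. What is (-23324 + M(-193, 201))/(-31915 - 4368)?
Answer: 1809/2791 ≈ 0.64816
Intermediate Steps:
(-23324 + M(-193, 201))/(-31915 - 4368) = (-23324 - 193)/(-31915 - 4368) = -23517/(-36283) = -23517*(-1/36283) = 1809/2791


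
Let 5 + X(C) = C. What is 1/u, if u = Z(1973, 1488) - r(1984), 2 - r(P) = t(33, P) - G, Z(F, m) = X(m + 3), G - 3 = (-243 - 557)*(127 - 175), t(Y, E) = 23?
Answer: -1/36896 ≈ -2.7103e-5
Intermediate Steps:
X(C) = -5 + C
G = 38403 (G = 3 + (-243 - 557)*(127 - 175) = 3 - 800*(-48) = 3 + 38400 = 38403)
Z(F, m) = -2 + m (Z(F, m) = -5 + (m + 3) = -5 + (3 + m) = -2 + m)
r(P) = 38382 (r(P) = 2 - (23 - 1*38403) = 2 - (23 - 38403) = 2 - 1*(-38380) = 2 + 38380 = 38382)
u = -36896 (u = (-2 + 1488) - 1*38382 = 1486 - 38382 = -36896)
1/u = 1/(-36896) = -1/36896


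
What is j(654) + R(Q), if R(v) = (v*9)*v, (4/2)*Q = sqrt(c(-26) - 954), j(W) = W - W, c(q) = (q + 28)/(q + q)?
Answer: -223245/104 ≈ -2146.6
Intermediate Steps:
c(q) = (28 + q)/(2*q) (c(q) = (28 + q)/((2*q)) = (28 + q)*(1/(2*q)) = (28 + q)/(2*q))
j(W) = 0
Q = 11*I*sqrt(5330)/52 (Q = sqrt((1/2)*(28 - 26)/(-26) - 954)/2 = sqrt((1/2)*(-1/26)*2 - 954)/2 = sqrt(-1/26 - 954)/2 = sqrt(-24805/26)/2 = (11*I*sqrt(5330)/26)/2 = 11*I*sqrt(5330)/52 ≈ 15.444*I)
R(v) = 9*v**2 (R(v) = (9*v)*v = 9*v**2)
j(654) + R(Q) = 0 + 9*(11*I*sqrt(5330)/52)**2 = 0 + 9*(-24805/104) = 0 - 223245/104 = -223245/104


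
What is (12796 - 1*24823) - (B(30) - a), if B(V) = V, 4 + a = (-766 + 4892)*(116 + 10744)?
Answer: 44796299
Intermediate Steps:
a = 44808356 (a = -4 + (-766 + 4892)*(116 + 10744) = -4 + 4126*10860 = -4 + 44808360 = 44808356)
(12796 - 1*24823) - (B(30) - a) = (12796 - 1*24823) - (30 - 1*44808356) = (12796 - 24823) - (30 - 44808356) = -12027 - 1*(-44808326) = -12027 + 44808326 = 44796299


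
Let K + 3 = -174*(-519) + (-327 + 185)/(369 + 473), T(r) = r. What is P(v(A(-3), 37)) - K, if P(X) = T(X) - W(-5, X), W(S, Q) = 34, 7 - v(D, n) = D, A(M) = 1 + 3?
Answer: -38030543/421 ≈ -90334.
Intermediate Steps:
A(M) = 4
v(D, n) = 7 - D
P(X) = -34 + X (P(X) = X - 1*34 = X - 34 = -34 + X)
K = 38017492/421 (K = -3 + (-174*(-519) + (-327 + 185)/(369 + 473)) = -3 + (90306 - 142/842) = -3 + (90306 - 142*1/842) = -3 + (90306 - 71/421) = -3 + 38018755/421 = 38017492/421 ≈ 90303.)
P(v(A(-3), 37)) - K = (-34 + (7 - 1*4)) - 1*38017492/421 = (-34 + (7 - 4)) - 38017492/421 = (-34 + 3) - 38017492/421 = -31 - 38017492/421 = -38030543/421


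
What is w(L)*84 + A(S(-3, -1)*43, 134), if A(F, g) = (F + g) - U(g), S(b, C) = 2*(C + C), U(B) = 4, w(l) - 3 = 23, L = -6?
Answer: 2142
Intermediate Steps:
w(l) = 26 (w(l) = 3 + 23 = 26)
S(b, C) = 4*C (S(b, C) = 2*(2*C) = 4*C)
A(F, g) = -4 + F + g (A(F, g) = (F + g) - 1*4 = (F + g) - 4 = -4 + F + g)
w(L)*84 + A(S(-3, -1)*43, 134) = 26*84 + (-4 + (4*(-1))*43 + 134) = 2184 + (-4 - 4*43 + 134) = 2184 + (-4 - 172 + 134) = 2184 - 42 = 2142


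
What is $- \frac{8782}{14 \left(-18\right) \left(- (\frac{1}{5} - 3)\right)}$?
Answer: $\frac{21955}{1764} \approx 12.446$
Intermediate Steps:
$- \frac{8782}{14 \left(-18\right) \left(- (\frac{1}{5} - 3)\right)} = - \frac{8782}{\left(-252\right) \left(- (\frac{1}{5} - 3)\right)} = - \frac{8782}{\left(-252\right) \left(\left(-1\right) \left(- \frac{14}{5}\right)\right)} = - \frac{8782}{\left(-252\right) \frac{14}{5}} = - \frac{8782}{- \frac{3528}{5}} = \left(-8782\right) \left(- \frac{5}{3528}\right) = \frac{21955}{1764}$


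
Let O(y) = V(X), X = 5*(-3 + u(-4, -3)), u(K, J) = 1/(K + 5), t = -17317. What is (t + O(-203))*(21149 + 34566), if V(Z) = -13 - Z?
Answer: -964983800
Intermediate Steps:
u(K, J) = 1/(5 + K)
X = -10 (X = 5*(-3 + 1/(5 - 4)) = 5*(-3 + 1/1) = 5*(-3 + 1) = 5*(-2) = -10)
O(y) = -3 (O(y) = -13 - 1*(-10) = -13 + 10 = -3)
(t + O(-203))*(21149 + 34566) = (-17317 - 3)*(21149 + 34566) = -17320*55715 = -964983800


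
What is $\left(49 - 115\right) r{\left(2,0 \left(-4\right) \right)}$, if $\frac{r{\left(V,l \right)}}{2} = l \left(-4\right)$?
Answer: $0$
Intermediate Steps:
$r{\left(V,l \right)} = - 8 l$ ($r{\left(V,l \right)} = 2 l \left(-4\right) = 2 \left(- 4 l\right) = - 8 l$)
$\left(49 - 115\right) r{\left(2,0 \left(-4\right) \right)} = \left(49 - 115\right) \left(- 8 \cdot 0 \left(-4\right)\right) = - 66 \left(\left(-8\right) 0\right) = \left(-66\right) 0 = 0$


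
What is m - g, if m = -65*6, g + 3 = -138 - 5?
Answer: -244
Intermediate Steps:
g = -146 (g = -3 + (-138 - 5) = -3 - 143 = -146)
m = -390
m - g = -390 - 1*(-146) = -390 + 146 = -244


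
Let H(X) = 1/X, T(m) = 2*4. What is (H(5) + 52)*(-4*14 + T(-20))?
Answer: -12528/5 ≈ -2505.6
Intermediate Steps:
T(m) = 8
(H(5) + 52)*(-4*14 + T(-20)) = (1/5 + 52)*(-4*14 + 8) = (⅕ + 52)*(-56 + 8) = (261/5)*(-48) = -12528/5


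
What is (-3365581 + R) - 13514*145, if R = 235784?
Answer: -5089327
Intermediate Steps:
(-3365581 + R) - 13514*145 = (-3365581 + 235784) - 13514*145 = -3129797 - 1959530 = -5089327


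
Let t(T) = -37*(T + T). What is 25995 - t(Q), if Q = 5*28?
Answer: 36355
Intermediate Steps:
Q = 140
t(T) = -74*T
25995 - t(Q) = 25995 - (-74)*140 = 25995 - 1*(-10360) = 25995 + 10360 = 36355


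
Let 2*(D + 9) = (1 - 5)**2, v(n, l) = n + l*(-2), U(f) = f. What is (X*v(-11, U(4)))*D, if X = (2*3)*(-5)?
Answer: -570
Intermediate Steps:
X = -30 (X = 6*(-5) = -30)
v(n, l) = n - 2*l
D = -1 (D = -9 + (1 - 5)**2/2 = -9 + (1/2)*(-4)**2 = -9 + (1/2)*16 = -9 + 8 = -1)
(X*v(-11, U(4)))*D = -30*(-11 - 2*4)*(-1) = -30*(-11 - 8)*(-1) = -30*(-19)*(-1) = 570*(-1) = -570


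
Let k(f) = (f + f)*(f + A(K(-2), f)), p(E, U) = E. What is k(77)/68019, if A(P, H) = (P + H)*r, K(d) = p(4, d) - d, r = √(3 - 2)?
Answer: 3520/9717 ≈ 0.36225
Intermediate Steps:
r = 1 (r = √1 = 1)
K(d) = 4 - d
A(P, H) = H + P (A(P, H) = (P + H)*1 = (H + P)*1 = H + P)
k(f) = 2*f*(6 + 2*f) (k(f) = (f + f)*(f + (f + (4 - 1*(-2)))) = (2*f)*(f + (f + (4 + 2))) = (2*f)*(f + (f + 6)) = (2*f)*(f + (6 + f)) = (2*f)*(6 + 2*f) = 2*f*(6 + 2*f))
k(77)/68019 = (4*77*(3 + 77))/68019 = (4*77*80)*(1/68019) = 24640*(1/68019) = 3520/9717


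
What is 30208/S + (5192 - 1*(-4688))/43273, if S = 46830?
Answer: 884935592/1013237295 ≈ 0.87337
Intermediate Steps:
30208/S + (5192 - 1*(-4688))/43273 = 30208/46830 + (5192 - 1*(-4688))/43273 = 30208*(1/46830) + (5192 + 4688)*(1/43273) = 15104/23415 + 9880*(1/43273) = 15104/23415 + 9880/43273 = 884935592/1013237295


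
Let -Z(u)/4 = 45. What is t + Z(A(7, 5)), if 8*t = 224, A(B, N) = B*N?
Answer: -152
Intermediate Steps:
t = 28 (t = (⅛)*224 = 28)
Z(u) = -180 (Z(u) = -4*45 = -180)
t + Z(A(7, 5)) = 28 - 180 = -152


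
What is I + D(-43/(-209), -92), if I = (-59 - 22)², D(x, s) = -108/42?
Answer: 45909/7 ≈ 6558.4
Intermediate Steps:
D(x, s) = -18/7 (D(x, s) = -108*1/42 = -18/7)
I = 6561 (I = (-81)² = 6561)
I + D(-43/(-209), -92) = 6561 - 18/7 = 45909/7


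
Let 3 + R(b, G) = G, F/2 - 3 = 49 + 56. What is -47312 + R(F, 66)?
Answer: -47249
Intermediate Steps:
F = 216 (F = 6 + 2*(49 + 56) = 6 + 2*105 = 6 + 210 = 216)
R(b, G) = -3 + G
-47312 + R(F, 66) = -47312 + (-3 + 66) = -47312 + 63 = -47249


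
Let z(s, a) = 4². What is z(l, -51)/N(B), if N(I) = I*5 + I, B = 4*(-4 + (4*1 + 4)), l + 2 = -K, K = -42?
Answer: ⅙ ≈ 0.16667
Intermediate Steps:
l = 40 (l = -2 - 1*(-42) = -2 + 42 = 40)
B = 16 (B = 4*(-4 + (4 + 4)) = 4*(-4 + 8) = 4*4 = 16)
z(s, a) = 16
N(I) = 6*I (N(I) = 5*I + I = 6*I)
z(l, -51)/N(B) = 16/((6*16)) = 16/96 = 16*(1/96) = ⅙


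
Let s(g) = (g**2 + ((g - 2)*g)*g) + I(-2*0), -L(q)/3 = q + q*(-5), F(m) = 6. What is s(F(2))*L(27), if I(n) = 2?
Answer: 58968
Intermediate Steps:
L(q) = 12*q (L(q) = -3*(q + q*(-5)) = -3*(q - 5*q) = -(-12)*q = 12*q)
s(g) = 2 + g**2 + g**2*(-2 + g) (s(g) = (g**2 + ((g - 2)*g)*g) + 2 = (g**2 + ((-2 + g)*g)*g) + 2 = (g**2 + (g*(-2 + g))*g) + 2 = (g**2 + g**2*(-2 + g)) + 2 = 2 + g**2 + g**2*(-2 + g))
s(F(2))*L(27) = (2 + 6**3 - 1*6**2)*(12*27) = (2 + 216 - 1*36)*324 = (2 + 216 - 36)*324 = 182*324 = 58968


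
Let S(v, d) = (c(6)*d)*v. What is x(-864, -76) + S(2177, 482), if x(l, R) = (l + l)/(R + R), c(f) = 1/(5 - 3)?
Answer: 9968699/19 ≈ 5.2467e+5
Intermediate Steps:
c(f) = ½ (c(f) = 1/2 = ½)
x(l, R) = l/R (x(l, R) = (2*l)/((2*R)) = (2*l)*(1/(2*R)) = l/R)
S(v, d) = d*v/2 (S(v, d) = (d/2)*v = d*v/2)
x(-864, -76) + S(2177, 482) = -864/(-76) + (½)*482*2177 = -864*(-1/76) + 524657 = 216/19 + 524657 = 9968699/19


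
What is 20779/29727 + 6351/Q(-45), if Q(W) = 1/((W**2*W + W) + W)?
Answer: -17221043264276/29727 ≈ -5.7931e+8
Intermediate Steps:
Q(W) = 1/(W**3 + 2*W) (Q(W) = 1/((W**3 + W) + W) = 1/((W + W**3) + W) = 1/(W**3 + 2*W))
20779/29727 + 6351/Q(-45) = 20779/29727 + 6351/((1/((-45)*(2 + (-45)**2)))) = 20779*(1/29727) + 6351/((-1/(45*(2 + 2025)))) = 20779/29727 + 6351/((-1/45/2027)) = 20779/29727 + 6351/((-1/45*1/2027)) = 20779/29727 + 6351/(-1/91215) = 20779/29727 + 6351*(-91215) = 20779/29727 - 579306465 = -17221043264276/29727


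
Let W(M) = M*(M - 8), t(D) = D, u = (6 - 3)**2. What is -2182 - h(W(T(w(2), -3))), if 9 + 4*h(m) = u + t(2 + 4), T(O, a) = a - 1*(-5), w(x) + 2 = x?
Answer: -4367/2 ≈ -2183.5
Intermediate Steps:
u = 9 (u = 3**2 = 9)
w(x) = -2 + x
T(O, a) = 5 + a (T(O, a) = a + 5 = 5 + a)
W(M) = M*(-8 + M)
h(m) = 3/2 (h(m) = -9/4 + (9 + (2 + 4))/4 = -9/4 + (9 + 6)/4 = -9/4 + (1/4)*15 = -9/4 + 15/4 = 3/2)
-2182 - h(W(T(w(2), -3))) = -2182 - 1*3/2 = -2182 - 3/2 = -4367/2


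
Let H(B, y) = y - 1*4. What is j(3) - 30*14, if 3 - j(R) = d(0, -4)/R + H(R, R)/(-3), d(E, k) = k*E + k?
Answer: -416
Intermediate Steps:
H(B, y) = -4 + y (H(B, y) = y - 4 = -4 + y)
d(E, k) = k + E*k (d(E, k) = E*k + k = k + E*k)
j(R) = 5/3 + 4/R + R/3 (j(R) = 3 - ((-4*(1 + 0))/R + (-4 + R)/(-3)) = 3 - ((-4*1)/R + (-4 + R)*(-⅓)) = 3 - (-4/R + (4/3 - R/3)) = 3 - (4/3 - 4/R - R/3) = 3 + (-4/3 + 4/R + R/3) = 5/3 + 4/R + R/3)
j(3) - 30*14 = (⅓)*(12 + 3*(5 + 3))/3 - 30*14 = (⅓)*(⅓)*(12 + 3*8) - 420 = (⅓)*(⅓)*(12 + 24) - 420 = (⅓)*(⅓)*36 - 420 = 4 - 420 = -416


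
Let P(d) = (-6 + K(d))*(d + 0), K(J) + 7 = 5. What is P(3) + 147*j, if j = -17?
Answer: -2523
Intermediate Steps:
K(J) = -2 (K(J) = -7 + 5 = -2)
P(d) = -8*d (P(d) = (-6 - 2)*(d + 0) = -8*d)
P(3) + 147*j = -8*3 + 147*(-17) = -24 - 2499 = -2523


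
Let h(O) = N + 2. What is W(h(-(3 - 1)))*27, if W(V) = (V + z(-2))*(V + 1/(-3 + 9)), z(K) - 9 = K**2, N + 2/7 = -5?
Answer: -40086/49 ≈ -818.08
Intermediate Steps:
N = -37/7 (N = -2/7 - 5 = -37/7 ≈ -5.2857)
z(K) = 9 + K**2
h(O) = -23/7 (h(O) = -37/7 + 2 = -23/7)
W(V) = (13 + V)*(1/6 + V) (W(V) = (V + (9 + (-2)**2))*(V + 1/(-3 + 9)) = (V + (9 + 4))*(V + 1/6) = (V + 13)*(V + 1/6) = (13 + V)*(1/6 + V))
W(h(-(3 - 1)))*27 = (13/6 + (-23/7)**2 + (79/6)*(-23/7))*27 = (13/6 + 529/49 - 1817/42)*27 = -4454/147*27 = -40086/49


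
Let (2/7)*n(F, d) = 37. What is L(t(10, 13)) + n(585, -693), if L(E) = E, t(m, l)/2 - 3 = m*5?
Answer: 471/2 ≈ 235.50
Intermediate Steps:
t(m, l) = 6 + 10*m (t(m, l) = 6 + 2*(m*5) = 6 + 2*(5*m) = 6 + 10*m)
n(F, d) = 259/2 (n(F, d) = (7/2)*37 = 259/2)
L(t(10, 13)) + n(585, -693) = (6 + 10*10) + 259/2 = (6 + 100) + 259/2 = 106 + 259/2 = 471/2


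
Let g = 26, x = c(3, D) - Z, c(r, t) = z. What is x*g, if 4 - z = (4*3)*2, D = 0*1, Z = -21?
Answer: 26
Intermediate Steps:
D = 0
z = -20 (z = 4 - 4*3*2 = 4 - 12*2 = 4 - 1*24 = 4 - 24 = -20)
c(r, t) = -20
x = 1 (x = -20 - 1*(-21) = -20 + 21 = 1)
x*g = 1*26 = 26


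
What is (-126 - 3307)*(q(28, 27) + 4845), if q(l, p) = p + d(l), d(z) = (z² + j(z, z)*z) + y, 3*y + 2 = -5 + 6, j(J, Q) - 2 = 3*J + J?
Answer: -91122119/3 ≈ -3.0374e+7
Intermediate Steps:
j(J, Q) = 2 + 4*J (j(J, Q) = 2 + (3*J + J) = 2 + 4*J)
y = -⅓ (y = -⅔ + (-5 + 6)/3 = -⅔ + (⅓)*1 = -⅔ + ⅓ = -⅓ ≈ -0.33333)
d(z) = -⅓ + z² + z*(2 + 4*z) (d(z) = (z² + (2 + 4*z)*z) - ⅓ = (z² + z*(2 + 4*z)) - ⅓ = -⅓ + z² + z*(2 + 4*z))
q(l, p) = -⅓ + p + 2*l + 5*l² (q(l, p) = p + (-⅓ + 2*l + 5*l²) = -⅓ + p + 2*l + 5*l²)
(-126 - 3307)*(q(28, 27) + 4845) = (-126 - 3307)*((-⅓ + 27 + 2*28 + 5*28²) + 4845) = -3433*((-⅓ + 27 + 56 + 5*784) + 4845) = -3433*((-⅓ + 27 + 56 + 3920) + 4845) = -3433*(12008/3 + 4845) = -3433*26543/3 = -91122119/3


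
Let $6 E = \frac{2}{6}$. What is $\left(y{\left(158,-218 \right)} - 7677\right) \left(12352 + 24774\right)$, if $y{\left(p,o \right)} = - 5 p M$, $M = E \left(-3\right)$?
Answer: $- \frac{840384136}{3} \approx -2.8013 \cdot 10^{8}$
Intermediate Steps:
$E = \frac{1}{18}$ ($E = \frac{2 \cdot \frac{1}{6}}{6} = \frac{1}{6} \cdot \frac{1}{3} = \frac{1}{18} \approx 0.055556$)
$M = - \frac{1}{6}$ ($M = \frac{1}{18} \left(-3\right) = - \frac{1}{6} \approx -0.16667$)
$y{\left(p,o \right)} = \frac{5 p}{6}$ ($y{\left(p,o \right)} = - 5 p \left(- \frac{1}{6}\right) = \frac{5 p}{6}$)
$\left(y{\left(158,-218 \right)} - 7677\right) \left(12352 + 24774\right) = \left(\frac{5}{6} \cdot 158 - 7677\right) \left(12352 + 24774\right) = \left(\frac{395}{3} - 7677\right) 37126 = \left(- \frac{22636}{3}\right) 37126 = - \frac{840384136}{3}$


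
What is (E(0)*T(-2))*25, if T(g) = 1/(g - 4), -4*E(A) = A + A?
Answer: 0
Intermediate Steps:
E(A) = -A/2 (E(A) = -(A + A)/4 = -A/2)
T(g) = 1/(-4 + g)
(E(0)*T(-2))*25 = ((-1/2*0)/(-4 - 2))*25 = (0/(-6))*25 = (0*(-1/6))*25 = 0*25 = 0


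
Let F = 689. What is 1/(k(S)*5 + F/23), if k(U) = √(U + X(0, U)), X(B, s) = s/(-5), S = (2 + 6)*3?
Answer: 15847/220801 - 2116*√30/220801 ≈ 0.019281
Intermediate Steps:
S = 24 (S = 8*3 = 24)
X(B, s) = -s/5 (X(B, s) = s*(-⅕) = -s/5)
k(U) = 2*√5*√U/5 (k(U) = √(U - U/5) = √(4*U/5) = 2*√5*√U/5)
1/(k(S)*5 + F/23) = 1/((2*√5*√24/5)*5 + 689/23) = 1/((2*√5*(2*√6)/5)*5 + 689*(1/23)) = 1/((4*√30/5)*5 + 689/23) = 1/(4*√30 + 689/23) = 1/(689/23 + 4*√30)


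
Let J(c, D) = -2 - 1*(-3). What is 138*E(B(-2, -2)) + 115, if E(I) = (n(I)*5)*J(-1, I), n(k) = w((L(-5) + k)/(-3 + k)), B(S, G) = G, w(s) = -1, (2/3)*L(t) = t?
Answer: -575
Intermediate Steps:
L(t) = 3*t/2
J(c, D) = 1 (J(c, D) = -2 + 3 = 1)
n(k) = -1
E(I) = -5 (E(I) = -1*5*1 = -5*1 = -5)
138*E(B(-2, -2)) + 115 = 138*(-5) + 115 = -690 + 115 = -575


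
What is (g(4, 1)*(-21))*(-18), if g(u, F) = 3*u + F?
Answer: 4914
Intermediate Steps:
g(u, F) = F + 3*u
(g(4, 1)*(-21))*(-18) = ((1 + 3*4)*(-21))*(-18) = ((1 + 12)*(-21))*(-18) = (13*(-21))*(-18) = -273*(-18) = 4914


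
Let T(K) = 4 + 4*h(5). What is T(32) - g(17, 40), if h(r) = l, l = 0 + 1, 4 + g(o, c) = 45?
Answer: -33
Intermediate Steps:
g(o, c) = 41 (g(o, c) = -4 + 45 = 41)
l = 1
h(r) = 1
T(K) = 8 (T(K) = 4 + 4*1 = 4 + 4 = 8)
T(32) - g(17, 40) = 8 - 1*41 = 8 - 41 = -33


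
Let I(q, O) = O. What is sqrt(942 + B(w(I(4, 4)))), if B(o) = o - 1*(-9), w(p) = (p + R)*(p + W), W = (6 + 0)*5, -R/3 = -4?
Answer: sqrt(1495) ≈ 38.665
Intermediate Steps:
R = 12 (R = -3*(-4) = 12)
W = 30 (W = 6*5 = 30)
w(p) = (12 + p)*(30 + p) (w(p) = (p + 12)*(p + 30) = (12 + p)*(30 + p))
B(o) = 9 + o (B(o) = o + 9 = 9 + o)
sqrt(942 + B(w(I(4, 4)))) = sqrt(942 + (9 + (360 + 4**2 + 42*4))) = sqrt(942 + (9 + (360 + 16 + 168))) = sqrt(942 + (9 + 544)) = sqrt(942 + 553) = sqrt(1495)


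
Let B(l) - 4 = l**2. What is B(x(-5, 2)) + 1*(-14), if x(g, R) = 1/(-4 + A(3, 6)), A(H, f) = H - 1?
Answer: -39/4 ≈ -9.7500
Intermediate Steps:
A(H, f) = -1 + H
x(g, R) = -1/2 (x(g, R) = 1/(-4 + (-1 + 3)) = 1/(-4 + 2) = 1/(-2) = -1/2)
B(l) = 4 + l**2
B(x(-5, 2)) + 1*(-14) = (4 + (-1/2)**2) + 1*(-14) = (4 + 1/4) - 14 = 17/4 - 14 = -39/4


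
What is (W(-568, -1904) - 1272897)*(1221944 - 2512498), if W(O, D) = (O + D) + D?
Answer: 1648389779242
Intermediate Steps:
W(O, D) = O + 2*D (W(O, D) = (D + O) + D = O + 2*D)
(W(-568, -1904) - 1272897)*(1221944 - 2512498) = ((-568 + 2*(-1904)) - 1272897)*(1221944 - 2512498) = ((-568 - 3808) - 1272897)*(-1290554) = (-4376 - 1272897)*(-1290554) = -1277273*(-1290554) = 1648389779242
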